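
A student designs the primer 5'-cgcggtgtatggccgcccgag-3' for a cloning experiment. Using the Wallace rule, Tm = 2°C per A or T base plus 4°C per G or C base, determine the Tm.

74°C

Base counts: A=2, T=3, C=7, G=9
So N_AT = 5 and N_GC = 16.
Tm = 2×5 + 4×16 = 74°C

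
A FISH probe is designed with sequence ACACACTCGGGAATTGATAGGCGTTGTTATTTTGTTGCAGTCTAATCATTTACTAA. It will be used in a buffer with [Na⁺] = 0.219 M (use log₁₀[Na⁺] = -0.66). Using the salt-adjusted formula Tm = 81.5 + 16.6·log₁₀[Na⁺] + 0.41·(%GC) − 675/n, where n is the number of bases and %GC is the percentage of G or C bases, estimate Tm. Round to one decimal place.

73.1°C

Length n = 56. C=9, T=21, G=11, A=15
G+C = 20, so %GC = 20/56 × 100 = 35.714%
Salt term: 16.6 × (-0.66) = -10.956
GC term: 0.41 × 35.714 = 14.643; length term: −675/56 = −12.054
Tm = 81.5 + (-10.956) + 14.643 − 12.054 = 73.133 → 73.1°C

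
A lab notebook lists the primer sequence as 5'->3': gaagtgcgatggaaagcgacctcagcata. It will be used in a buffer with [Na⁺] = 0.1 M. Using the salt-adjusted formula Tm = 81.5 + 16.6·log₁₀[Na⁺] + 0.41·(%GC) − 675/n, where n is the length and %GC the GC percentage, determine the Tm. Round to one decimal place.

62.8°C

Length n = 29. Scanning the sequence gives T=4, G=9, A=10, C=6.
G+C = 15, so %GC = 15/29 × 100 = 51.724%
Salt term: 16.6 × (-1) = -16.6
GC term: 0.41 × 51.724 = 21.207; length term: −675/29 = −23.276
Tm = 81.5 + (-16.6) + 21.207 − 23.276 = 62.831 → 62.8°C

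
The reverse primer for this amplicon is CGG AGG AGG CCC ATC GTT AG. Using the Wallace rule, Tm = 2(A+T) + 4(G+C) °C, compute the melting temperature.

66°C

T=3, C=5, G=8, A=4
A+T = 7, G+C = 13
Tm = 2×7 + 4×13 = 66°C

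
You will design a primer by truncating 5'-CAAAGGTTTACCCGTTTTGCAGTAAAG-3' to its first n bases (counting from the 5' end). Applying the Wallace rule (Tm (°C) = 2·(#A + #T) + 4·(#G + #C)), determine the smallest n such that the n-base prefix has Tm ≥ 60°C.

n = 21

First 20 bases: CAAAGGTTTACCCGTTTTGC → Tm = 58°C (< 60°C)
First 21 bases: CAAAGGTTTACCCGTTTTGCA → Tm = 60°C (≥ 60°C)
Each additional base adds 2°C (A/T) or 4°C (G/C), so Tm is non-decreasing in n; n = 21 is the first length to reach 60°C.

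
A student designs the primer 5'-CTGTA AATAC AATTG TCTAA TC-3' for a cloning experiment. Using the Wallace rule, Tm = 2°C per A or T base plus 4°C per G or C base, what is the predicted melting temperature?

56°C

Counting bases: G=2, C=4, T=8, A=8
AT pairs contribute 16, GC pairs contribute 6.
Tm = 2(16) + 4(6) = 32 + 24 = 56°C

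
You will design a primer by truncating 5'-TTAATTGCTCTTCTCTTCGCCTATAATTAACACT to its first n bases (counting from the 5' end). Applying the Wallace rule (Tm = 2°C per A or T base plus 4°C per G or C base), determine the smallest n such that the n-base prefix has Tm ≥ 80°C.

First 30 bases: TTAATTGCTCTTCTCTTCGCCTATAATTAA → Tm = 78°C (< 80°C)
First 31 bases: TTAATTGCTCTTCTCTTCGCCTATAATTAAC → Tm = 82°C (≥ 80°C)
Since every base adds ≥2°C, Tm only increases with n, so the threshold is first crossed at n = 31.

n = 31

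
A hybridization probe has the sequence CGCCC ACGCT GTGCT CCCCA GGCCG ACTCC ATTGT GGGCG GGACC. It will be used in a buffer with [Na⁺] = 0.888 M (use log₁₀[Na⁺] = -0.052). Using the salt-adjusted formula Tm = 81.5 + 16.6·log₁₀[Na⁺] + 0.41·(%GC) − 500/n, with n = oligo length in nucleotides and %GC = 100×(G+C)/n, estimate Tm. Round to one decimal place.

Length n = 45. Base counts: C=19, T=7, G=14, A=5
G+C = 33, so %GC = 33/45 × 100 = 73.333%
Salt term: 16.6 × (-0.052) = -0.863
GC term: 0.41 × 73.333 = 30.067; length term: −500/45 = −11.111
Tm = 81.5 + (-0.863) + 30.067 − 11.111 = 99.593 → 99.6°C

99.6°C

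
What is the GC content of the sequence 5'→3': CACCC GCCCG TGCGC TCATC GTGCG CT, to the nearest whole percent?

A=2, C=13, G=7, T=5
G+C = 7 + 13 = 20 out of 27 bases
%GC = 20/27 × 100 = 74.07% ≈ 74%

74%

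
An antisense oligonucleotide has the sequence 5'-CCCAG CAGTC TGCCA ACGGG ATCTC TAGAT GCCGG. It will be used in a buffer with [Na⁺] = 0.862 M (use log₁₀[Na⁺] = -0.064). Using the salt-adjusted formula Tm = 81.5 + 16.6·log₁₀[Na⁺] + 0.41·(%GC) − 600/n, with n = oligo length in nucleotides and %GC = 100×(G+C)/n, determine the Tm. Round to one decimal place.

89.1°C

Length n = 35. Scanning the sequence gives C=12, A=7, G=10, T=6.
G+C = 22, so %GC = 22/35 × 100 = 62.857%
Salt term: 16.6 × (-0.064) = -1.062
GC term: 0.41 × 62.857 = 25.771; length term: −600/35 = −17.143
Tm = 81.5 + (-1.062) + 25.771 − 17.143 = 89.066 → 89.1°C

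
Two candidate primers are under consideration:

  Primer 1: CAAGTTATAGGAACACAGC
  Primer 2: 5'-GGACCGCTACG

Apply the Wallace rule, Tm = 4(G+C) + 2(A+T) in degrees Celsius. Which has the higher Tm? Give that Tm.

Primer 1: A+T=11, G+C=8 → Tm = 2(11)+4(8) = 54°C
Primer 2: A+T=3, G+C=8 → Tm = 2(3)+4(8) = 38°C
54°C vs 38°C → primer 1 is higher.

Primer 1, 54°C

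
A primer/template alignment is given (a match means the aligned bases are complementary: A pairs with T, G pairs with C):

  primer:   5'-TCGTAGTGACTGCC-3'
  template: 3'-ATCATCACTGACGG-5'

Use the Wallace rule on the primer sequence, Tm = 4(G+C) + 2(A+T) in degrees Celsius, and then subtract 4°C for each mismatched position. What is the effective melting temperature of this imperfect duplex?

40°C

Primer base counts: A=2, T=4, G=4, C=4 → A+T=6, G+C=8
Perfect-match Tm = 2(6) + 4(8) = 12 + 32 = 44°C
Mismatches (positions where the bases are not complementary): 1 (at position 2)
Effective Tm = 44 − 1×4 = 44 − 4 = 40°C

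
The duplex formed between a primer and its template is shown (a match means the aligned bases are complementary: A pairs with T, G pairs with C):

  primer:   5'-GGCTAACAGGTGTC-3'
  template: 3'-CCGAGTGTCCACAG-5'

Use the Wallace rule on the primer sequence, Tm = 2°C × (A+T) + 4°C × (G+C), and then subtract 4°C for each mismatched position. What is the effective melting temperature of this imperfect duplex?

40°C

Primer base counts: A=3, T=3, G=5, C=3 → A+T=6, G+C=8
Perfect-match Tm = 2(6) + 4(8) = 12 + 32 = 44°C
Mismatches (positions where the bases are not complementary): 1 (at position 5)
Effective Tm = 44 − 1×4 = 44 − 4 = 40°C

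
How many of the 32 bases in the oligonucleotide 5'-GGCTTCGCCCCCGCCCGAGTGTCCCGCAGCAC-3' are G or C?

Counting bases: T=4, G=9, C=16, A=3
G+C = 9 + 16 = 25

25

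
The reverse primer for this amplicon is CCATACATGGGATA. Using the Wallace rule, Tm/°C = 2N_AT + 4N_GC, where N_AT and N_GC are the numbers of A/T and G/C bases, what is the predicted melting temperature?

40°C

Base counts: G=3, T=3, C=3, A=5
AT pairs contribute 8, GC pairs contribute 6.
Tm = 4·6 + 2·8 = 24 + 16 = 40°C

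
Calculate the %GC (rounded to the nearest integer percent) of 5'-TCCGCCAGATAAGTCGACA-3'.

Counting bases: G=4, A=6, C=6, T=3
G+C = 4 + 6 = 10 out of 19 bases
%GC = 10/19 × 100 = 52.63% ≈ 53%

53%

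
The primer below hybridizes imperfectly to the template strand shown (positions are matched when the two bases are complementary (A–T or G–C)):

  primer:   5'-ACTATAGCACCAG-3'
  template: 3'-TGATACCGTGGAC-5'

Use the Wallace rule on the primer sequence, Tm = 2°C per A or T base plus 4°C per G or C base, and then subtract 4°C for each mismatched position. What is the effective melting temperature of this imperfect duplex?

30°C

Primer base counts: A=5, T=2, G=2, C=4 → A+T=7, G+C=6
Perfect-match Tm = 2(7) + 4(6) = 14 + 24 = 38°C
Mismatches (positions where the bases are not complementary): 2 (at positions 6, 12)
Effective Tm = 38 − 2×4 = 38 − 8 = 30°C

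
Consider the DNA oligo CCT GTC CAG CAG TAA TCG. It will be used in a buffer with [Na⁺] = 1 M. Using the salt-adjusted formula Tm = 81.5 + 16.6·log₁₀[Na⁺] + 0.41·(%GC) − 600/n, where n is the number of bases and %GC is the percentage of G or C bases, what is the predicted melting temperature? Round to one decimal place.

70.9°C

Length n = 18. Counting bases: G=4, A=4, T=4, C=6
G+C = 10, so %GC = 10/18 × 100 = 55.556%
Salt term: 16.6 × (0) = 0
GC term: 0.41 × 55.556 = 22.778; length term: −600/18 = −33.333
Tm = 81.5 + (0) + 22.778 − 33.333 = 70.945 → 70.9°C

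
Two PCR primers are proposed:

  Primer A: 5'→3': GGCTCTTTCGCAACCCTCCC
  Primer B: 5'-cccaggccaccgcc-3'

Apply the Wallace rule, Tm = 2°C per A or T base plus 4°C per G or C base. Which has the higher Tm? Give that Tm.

Primer A: A+T=7, G+C=13 → Tm = 2(7)+4(13) = 66°C
Primer B: A+T=2, G+C=12 → Tm = 2(2)+4(12) = 52°C
66°C vs 52°C → primer A is higher.

Primer A, 66°C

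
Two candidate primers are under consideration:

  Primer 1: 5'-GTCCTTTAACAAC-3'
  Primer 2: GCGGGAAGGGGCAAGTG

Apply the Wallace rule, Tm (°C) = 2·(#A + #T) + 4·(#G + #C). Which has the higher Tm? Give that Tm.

Primer 2, 58°C

Primer 1: A+T=8, G+C=5 → Tm = 2(8)+4(5) = 36°C
Primer 2: A+T=5, G+C=12 → Tm = 2(5)+4(12) = 58°C
36°C vs 58°C → primer 2 is higher.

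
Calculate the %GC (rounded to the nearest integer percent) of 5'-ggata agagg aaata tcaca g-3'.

Counting bases: T=3, C=2, G=6, A=10
G+C = 6 + 2 = 8 out of 21 bases
%GC = 8/21 × 100 = 38.1% ≈ 38%

38%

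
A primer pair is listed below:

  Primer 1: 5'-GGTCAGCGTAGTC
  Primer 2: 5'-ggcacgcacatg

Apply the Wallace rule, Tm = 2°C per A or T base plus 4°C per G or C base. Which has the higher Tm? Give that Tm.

Primer 1: A+T=5, G+C=8 → Tm = 2(5)+4(8) = 42°C
Primer 2: A+T=4, G+C=8 → Tm = 2(4)+4(8) = 40°C
42°C vs 40°C → primer 1 is higher.

Primer 1, 42°C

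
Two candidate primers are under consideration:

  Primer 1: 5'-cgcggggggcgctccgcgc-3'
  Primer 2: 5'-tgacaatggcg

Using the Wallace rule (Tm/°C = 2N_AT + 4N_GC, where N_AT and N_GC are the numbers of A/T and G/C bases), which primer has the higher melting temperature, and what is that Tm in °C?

Primer 1: A+T=1, G+C=18 → Tm = 2(1)+4(18) = 74°C
Primer 2: A+T=5, G+C=6 → Tm = 2(5)+4(6) = 34°C
74°C vs 34°C → primer 1 is higher.

Primer 1, 74°C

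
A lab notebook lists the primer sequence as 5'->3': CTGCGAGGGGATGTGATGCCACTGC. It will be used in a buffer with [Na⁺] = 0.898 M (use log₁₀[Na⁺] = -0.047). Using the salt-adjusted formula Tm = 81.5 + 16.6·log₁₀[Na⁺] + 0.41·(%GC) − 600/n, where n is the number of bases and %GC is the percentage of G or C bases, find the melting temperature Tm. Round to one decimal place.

Length n = 25. Counting bases: A=4, G=10, C=6, T=5
G+C = 16, so %GC = 16/25 × 100 = 64%
Salt term: 16.6 × (-0.047) = -0.78
GC term: 0.41 × 64 = 26.24; length term: −600/25 = −24
Tm = 81.5 + (-0.78) + 26.24 − 24 = 82.96 → 83.0°C

83.0°C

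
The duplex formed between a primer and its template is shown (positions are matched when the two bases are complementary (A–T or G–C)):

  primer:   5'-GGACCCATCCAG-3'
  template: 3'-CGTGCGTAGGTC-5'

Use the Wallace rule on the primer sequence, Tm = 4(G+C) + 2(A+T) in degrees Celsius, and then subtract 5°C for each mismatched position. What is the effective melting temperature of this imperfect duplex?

30°C

Primer base counts: A=3, T=1, G=3, C=5 → A+T=4, G+C=8
Perfect-match Tm = 2(4) + 4(8) = 8 + 32 = 40°C
Mismatches (positions where the bases are not complementary): 2 (at positions 2, 5)
Effective Tm = 40 − 2×5 = 40 − 10 = 30°C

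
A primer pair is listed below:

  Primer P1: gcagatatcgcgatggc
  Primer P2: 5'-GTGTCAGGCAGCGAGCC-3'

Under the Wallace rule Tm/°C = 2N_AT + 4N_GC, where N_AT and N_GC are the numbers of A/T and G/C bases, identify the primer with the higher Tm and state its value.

Primer P2, 58°C

Primer P1: A+T=7, G+C=10 → Tm = 2(7)+4(10) = 54°C
Primer P2: A+T=5, G+C=12 → Tm = 2(5)+4(12) = 58°C
54°C vs 58°C → primer P2 is higher.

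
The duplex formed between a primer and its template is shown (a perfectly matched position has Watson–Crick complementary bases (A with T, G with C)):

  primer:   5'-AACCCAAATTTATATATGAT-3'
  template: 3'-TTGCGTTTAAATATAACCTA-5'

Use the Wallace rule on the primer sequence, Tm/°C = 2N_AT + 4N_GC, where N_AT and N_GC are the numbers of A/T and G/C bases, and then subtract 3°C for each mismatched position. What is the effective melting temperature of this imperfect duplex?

Primer base counts: A=9, T=7, G=1, C=3 → A+T=16, G+C=4
Perfect-match Tm = 2(16) + 4(4) = 32 + 16 = 48°C
Mismatches (positions where the bases are not complementary): 3 (at positions 4, 16, 17)
Effective Tm = 48 − 3×3 = 48 − 9 = 39°C

39°C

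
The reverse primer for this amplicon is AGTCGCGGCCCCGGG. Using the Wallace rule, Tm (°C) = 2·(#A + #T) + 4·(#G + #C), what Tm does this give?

G=7, T=1, C=6, A=1
A+T = 2, G+C = 13
Tm = 4·13 + 2·2 = 52 + 4 = 56°C

56°C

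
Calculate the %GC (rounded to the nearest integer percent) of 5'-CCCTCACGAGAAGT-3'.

Counting bases: A=4, C=5, T=2, G=3
G+C = 3 + 5 = 8 out of 14 bases
%GC = 8/14 × 100 = 57.14% ≈ 57%

57%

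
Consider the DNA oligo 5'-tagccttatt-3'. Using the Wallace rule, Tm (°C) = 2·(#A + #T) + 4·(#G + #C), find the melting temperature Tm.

26°C

Base counts: G=1, C=2, A=2, T=5
A+T = 7, G+C = 3
Tm = 2×7 + 4×3 = 26°C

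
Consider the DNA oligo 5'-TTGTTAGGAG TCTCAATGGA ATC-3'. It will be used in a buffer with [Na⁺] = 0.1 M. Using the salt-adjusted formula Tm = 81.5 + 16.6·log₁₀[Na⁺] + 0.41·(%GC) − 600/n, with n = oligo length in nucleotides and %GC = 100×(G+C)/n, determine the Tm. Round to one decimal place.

Length n = 23. Counting bases: T=8, A=6, C=3, G=6
G+C = 9, so %GC = 9/23 × 100 = 39.13%
Salt term: 16.6 × (-1) = -16.6
GC term: 0.41 × 39.13 = 16.043; length term: −600/23 = −26.087
Tm = 81.5 + (-16.6) + 16.043 − 26.087 = 54.856 → 54.9°C

54.9°C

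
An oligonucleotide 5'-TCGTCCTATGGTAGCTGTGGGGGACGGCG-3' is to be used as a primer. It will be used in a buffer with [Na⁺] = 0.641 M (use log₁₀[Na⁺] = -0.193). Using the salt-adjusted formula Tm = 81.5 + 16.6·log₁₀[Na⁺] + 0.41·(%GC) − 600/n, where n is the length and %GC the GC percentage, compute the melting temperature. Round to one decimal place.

84.5°C

Length n = 29. Counting bases: T=7, C=6, A=3, G=13
G+C = 19, so %GC = 19/29 × 100 = 65.517%
Salt term: 16.6 × (-0.193) = -3.204
GC term: 0.41 × 65.517 = 26.862; length term: −600/29 = −20.69
Tm = 81.5 + (-3.204) + 26.862 − 20.69 = 84.468 → 84.5°C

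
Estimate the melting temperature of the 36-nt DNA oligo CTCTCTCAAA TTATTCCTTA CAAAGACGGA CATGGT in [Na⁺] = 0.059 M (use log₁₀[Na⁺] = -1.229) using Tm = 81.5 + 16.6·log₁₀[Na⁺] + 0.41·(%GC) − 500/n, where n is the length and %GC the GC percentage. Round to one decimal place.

Length n = 36. Counting bases: A=11, T=11, G=5, C=9
G+C = 14, so %GC = 14/36 × 100 = 38.889%
Salt term: 16.6 × (-1.229) = -20.401
GC term: 0.41 × 38.889 = 15.944; length term: −500/36 = −13.889
Tm = 81.5 + (-20.401) + 15.944 − 13.889 = 63.154 → 63.2°C

63.2°C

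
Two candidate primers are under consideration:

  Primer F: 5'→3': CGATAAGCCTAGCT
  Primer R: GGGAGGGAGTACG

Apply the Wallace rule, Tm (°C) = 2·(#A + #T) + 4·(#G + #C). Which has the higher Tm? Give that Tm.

Primer R, 44°C

Primer F: A+T=7, G+C=7 → Tm = 2(7)+4(7) = 42°C
Primer R: A+T=4, G+C=9 → Tm = 2(4)+4(9) = 44°C
42°C vs 44°C → primer R is higher.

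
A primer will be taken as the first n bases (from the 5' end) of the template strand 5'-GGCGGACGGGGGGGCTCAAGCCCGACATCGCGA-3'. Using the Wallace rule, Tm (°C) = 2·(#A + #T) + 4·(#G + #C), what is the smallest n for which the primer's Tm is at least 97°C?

n = 28

First 27 bases: GGCGGACGGGGGGGCTCAAGCCCGACA → Tm = 96°C (< 97°C)
First 28 bases: GGCGGACGGGGGGGCTCAAGCCCGACAT → Tm = 98°C (≥ 97°C)
Each additional base adds 2°C (A/T) or 4°C (G/C), so Tm is non-decreasing in n; n = 28 is the first length to reach 97°C.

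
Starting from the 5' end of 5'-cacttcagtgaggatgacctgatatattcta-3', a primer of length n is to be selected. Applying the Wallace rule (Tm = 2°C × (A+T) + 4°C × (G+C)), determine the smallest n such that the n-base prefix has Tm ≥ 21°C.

First 7 bases: CACTTCA → Tm = 20°C (< 21°C)
First 8 bases: CACTTCAG → Tm = 24°C (≥ 21°C)
Since every base adds ≥2°C, Tm only increases with n, so the threshold is first crossed at n = 8.

n = 8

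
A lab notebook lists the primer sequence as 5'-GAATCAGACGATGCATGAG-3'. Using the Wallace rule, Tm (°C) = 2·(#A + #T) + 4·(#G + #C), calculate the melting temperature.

56°C

Base counts: G=6, C=3, A=7, T=3
AT pairs contribute 10, GC pairs contribute 9.
Tm = 2(10) + 4(9) = 20 + 36 = 56°C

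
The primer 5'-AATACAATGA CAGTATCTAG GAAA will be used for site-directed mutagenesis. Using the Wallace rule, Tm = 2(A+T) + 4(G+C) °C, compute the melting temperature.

62°C

Counting bases: T=5, C=3, A=12, G=4
A+T = 17, G+C = 7
Tm = 2(17) + 4(7) = 34 + 28 = 62°C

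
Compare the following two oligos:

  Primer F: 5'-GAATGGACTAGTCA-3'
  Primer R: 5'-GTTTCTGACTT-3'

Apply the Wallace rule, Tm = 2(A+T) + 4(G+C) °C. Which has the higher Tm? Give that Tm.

Primer F, 40°C

Primer F: A+T=8, G+C=6 → Tm = 2(8)+4(6) = 40°C
Primer R: A+T=7, G+C=4 → Tm = 2(7)+4(4) = 30°C
40°C vs 30°C → primer F is higher.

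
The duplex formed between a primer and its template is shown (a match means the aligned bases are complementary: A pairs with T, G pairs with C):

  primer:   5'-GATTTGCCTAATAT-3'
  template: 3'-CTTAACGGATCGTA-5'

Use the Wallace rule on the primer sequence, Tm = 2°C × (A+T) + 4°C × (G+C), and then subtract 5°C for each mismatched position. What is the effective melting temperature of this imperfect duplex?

Primer base counts: A=4, T=6, G=2, C=2 → A+T=10, G+C=4
Perfect-match Tm = 2(10) + 4(4) = 20 + 16 = 36°C
Mismatches (positions where the bases are not complementary): 3 (at positions 3, 11, 12)
Effective Tm = 36 − 3×5 = 36 − 15 = 21°C

21°C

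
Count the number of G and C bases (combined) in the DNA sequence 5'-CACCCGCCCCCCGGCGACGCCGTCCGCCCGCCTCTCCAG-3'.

33

Scanning the sequence gives G=9, T=3, A=3, C=24.
G+C = 9 + 24 = 33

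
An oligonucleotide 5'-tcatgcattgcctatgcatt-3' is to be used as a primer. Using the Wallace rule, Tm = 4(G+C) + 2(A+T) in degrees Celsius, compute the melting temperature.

56°C

Base counts: C=5, T=8, G=3, A=4
A+T = 12, G+C = 8
Tm = 2(12) + 4(8) = 24 + 32 = 56°C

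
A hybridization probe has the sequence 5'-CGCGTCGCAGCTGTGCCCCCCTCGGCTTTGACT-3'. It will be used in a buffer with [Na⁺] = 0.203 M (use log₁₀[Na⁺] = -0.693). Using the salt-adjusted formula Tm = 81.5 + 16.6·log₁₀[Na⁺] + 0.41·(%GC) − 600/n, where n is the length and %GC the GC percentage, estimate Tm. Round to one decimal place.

Length n = 33. Base counts: A=2, C=14, T=8, G=9
G+C = 23, so %GC = 23/33 × 100 = 69.697%
Salt term: 16.6 × (-0.693) = -11.504
GC term: 0.41 × 69.697 = 28.576; length term: −600/33 = −18.182
Tm = 81.5 + (-11.504) + 28.576 − 18.182 = 80.39 → 80.4°C

80.4°C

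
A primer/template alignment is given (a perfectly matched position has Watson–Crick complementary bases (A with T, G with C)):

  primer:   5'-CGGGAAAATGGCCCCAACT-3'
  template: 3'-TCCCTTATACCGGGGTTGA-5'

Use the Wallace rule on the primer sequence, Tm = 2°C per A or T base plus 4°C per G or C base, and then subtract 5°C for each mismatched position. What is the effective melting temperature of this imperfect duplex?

50°C

Primer base counts: A=6, T=2, G=5, C=6 → A+T=8, G+C=11
Perfect-match Tm = 2(8) + 4(11) = 16 + 44 = 60°C
Mismatches (positions where the bases are not complementary): 2 (at positions 1, 7)
Effective Tm = 60 − 2×5 = 60 − 10 = 50°C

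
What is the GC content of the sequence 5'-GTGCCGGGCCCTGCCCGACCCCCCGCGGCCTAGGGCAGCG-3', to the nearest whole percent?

85%

Base counts: T=3, A=3, C=19, G=15
G+C = 15 + 19 = 34 out of 40 bases
%GC = 34/40 × 100 = 85% ≈ 85%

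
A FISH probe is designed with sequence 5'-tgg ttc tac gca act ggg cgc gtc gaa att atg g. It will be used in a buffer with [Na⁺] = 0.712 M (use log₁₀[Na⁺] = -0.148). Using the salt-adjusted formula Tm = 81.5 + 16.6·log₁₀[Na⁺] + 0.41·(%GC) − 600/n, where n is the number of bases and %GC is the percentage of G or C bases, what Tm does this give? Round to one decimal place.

Length n = 34. G=11, A=7, C=7, T=9
G+C = 18, so %GC = 18/34 × 100 = 52.941%
Salt term: 16.6 × (-0.148) = -2.457
GC term: 0.41 × 52.941 = 21.706; length term: −600/34 = −17.647
Tm = 81.5 + (-2.457) + 21.706 − 17.647 = 83.102 → 83.1°C

83.1°C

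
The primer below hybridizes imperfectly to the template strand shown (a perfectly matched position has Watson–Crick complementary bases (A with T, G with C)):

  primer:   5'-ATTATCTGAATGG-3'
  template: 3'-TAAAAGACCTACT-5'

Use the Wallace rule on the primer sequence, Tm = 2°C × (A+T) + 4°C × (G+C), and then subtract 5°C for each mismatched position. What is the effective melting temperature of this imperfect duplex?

19°C

Primer base counts: A=4, T=5, G=3, C=1 → A+T=9, G+C=4
Perfect-match Tm = 2(9) + 4(4) = 18 + 16 = 34°C
Mismatches (positions where the bases are not complementary): 3 (at positions 4, 9, 13)
Effective Tm = 34 − 3×5 = 34 − 15 = 19°C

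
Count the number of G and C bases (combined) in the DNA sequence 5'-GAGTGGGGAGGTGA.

9

Base counts: C=0, T=2, A=3, G=9
G+C = 9 + 0 = 9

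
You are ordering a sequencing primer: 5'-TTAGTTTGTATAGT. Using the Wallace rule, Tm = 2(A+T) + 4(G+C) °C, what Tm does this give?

A=3, C=0, G=3, T=8
So N_AT = 11 and N_GC = 3.
Tm = 2(11) + 4(3) = 22 + 12 = 34°C

34°C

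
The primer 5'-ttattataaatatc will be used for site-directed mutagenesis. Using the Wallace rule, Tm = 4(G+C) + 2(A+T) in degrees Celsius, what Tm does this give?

30°C

Counting bases: A=6, C=1, G=0, T=7
A+T = 13, G+C = 1
Tm = 2(13) + 4(1) = 26 + 4 = 30°C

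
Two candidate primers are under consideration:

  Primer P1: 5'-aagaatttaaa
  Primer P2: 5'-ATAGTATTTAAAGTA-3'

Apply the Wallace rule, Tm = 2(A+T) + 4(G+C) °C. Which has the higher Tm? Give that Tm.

Primer P2, 34°C

Primer P1: A+T=10, G+C=1 → Tm = 2(10)+4(1) = 24°C
Primer P2: A+T=13, G+C=2 → Tm = 2(13)+4(2) = 34°C
24°C vs 34°C → primer P2 is higher.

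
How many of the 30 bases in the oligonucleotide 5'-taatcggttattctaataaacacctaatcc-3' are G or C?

9

Scanning the sequence gives C=7, G=2, A=11, T=10.
G+C = 2 + 7 = 9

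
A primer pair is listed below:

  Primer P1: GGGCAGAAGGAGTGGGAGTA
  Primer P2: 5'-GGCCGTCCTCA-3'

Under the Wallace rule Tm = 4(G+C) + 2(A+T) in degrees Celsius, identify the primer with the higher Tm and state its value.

Primer P1: A+T=8, G+C=12 → Tm = 2(8)+4(12) = 64°C
Primer P2: A+T=3, G+C=8 → Tm = 2(3)+4(8) = 38°C
64°C vs 38°C → primer P1 is higher.

Primer P1, 64°C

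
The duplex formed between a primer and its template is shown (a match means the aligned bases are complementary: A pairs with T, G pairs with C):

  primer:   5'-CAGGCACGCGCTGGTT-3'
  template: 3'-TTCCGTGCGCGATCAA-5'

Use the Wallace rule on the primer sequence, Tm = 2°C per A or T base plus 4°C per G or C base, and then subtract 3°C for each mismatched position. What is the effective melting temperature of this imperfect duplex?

48°C

Primer base counts: A=2, T=3, G=6, C=5 → A+T=5, G+C=11
Perfect-match Tm = 2(5) + 4(11) = 10 + 44 = 54°C
Mismatches (positions where the bases are not complementary): 2 (at positions 1, 13)
Effective Tm = 54 − 2×3 = 54 − 6 = 48°C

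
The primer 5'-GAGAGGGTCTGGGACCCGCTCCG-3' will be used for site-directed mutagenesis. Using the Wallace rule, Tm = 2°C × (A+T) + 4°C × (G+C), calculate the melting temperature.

80°C

Base counts: T=3, A=3, G=10, C=7
AT pairs contribute 6, GC pairs contribute 17.
Tm = 2×6 + 4×17 = 80°C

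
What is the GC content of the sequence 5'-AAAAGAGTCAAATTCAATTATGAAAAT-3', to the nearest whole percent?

19%

Scanning the sequence gives G=3, T=7, C=2, A=15.
G+C = 3 + 2 = 5 out of 27 bases
%GC = 5/27 × 100 = 18.52% ≈ 19%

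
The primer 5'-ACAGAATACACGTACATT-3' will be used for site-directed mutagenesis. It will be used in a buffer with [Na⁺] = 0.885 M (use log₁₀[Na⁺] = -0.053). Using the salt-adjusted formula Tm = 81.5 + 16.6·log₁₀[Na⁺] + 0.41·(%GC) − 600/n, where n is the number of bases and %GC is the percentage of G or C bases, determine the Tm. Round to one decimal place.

Length n = 18. C=4, G=2, T=4, A=8
G+C = 6, so %GC = 6/18 × 100 = 33.333%
Salt term: 16.6 × (-0.053) = -0.88
GC term: 0.41 × 33.333 = 13.667; length term: −600/18 = −33.333
Tm = 81.5 + (-0.88) + 13.667 − 33.333 = 60.954 → 61.0°C

61.0°C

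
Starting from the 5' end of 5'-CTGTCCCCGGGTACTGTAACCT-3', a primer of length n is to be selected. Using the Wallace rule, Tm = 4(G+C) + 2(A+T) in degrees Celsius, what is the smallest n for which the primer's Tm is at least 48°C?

First 13 bases: CTGTCCCCGGGTA → Tm = 44°C (< 48°C)
First 14 bases: CTGTCCCCGGGTAC → Tm = 48°C (≥ 48°C)
Each additional base adds 2°C (A/T) or 4°C (G/C), so Tm is non-decreasing in n; n = 14 is the first length to reach 48°C.

n = 14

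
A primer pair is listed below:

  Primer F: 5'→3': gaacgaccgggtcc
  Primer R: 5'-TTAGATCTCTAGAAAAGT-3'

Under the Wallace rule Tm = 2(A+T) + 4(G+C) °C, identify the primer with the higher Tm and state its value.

Primer F: A+T=4, G+C=10 → Tm = 2(4)+4(10) = 48°C
Primer R: A+T=13, G+C=5 → Tm = 2(13)+4(5) = 46°C
48°C vs 46°C → primer F is higher.

Primer F, 48°C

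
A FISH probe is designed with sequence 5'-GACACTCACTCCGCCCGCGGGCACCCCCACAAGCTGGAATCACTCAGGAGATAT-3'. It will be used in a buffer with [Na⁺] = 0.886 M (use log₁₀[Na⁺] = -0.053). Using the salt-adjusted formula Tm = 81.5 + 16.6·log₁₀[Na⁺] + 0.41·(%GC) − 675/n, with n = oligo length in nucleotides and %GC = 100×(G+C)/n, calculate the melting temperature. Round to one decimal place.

93.2°C

Length n = 54. Scanning the sequence gives T=7, C=21, G=12, A=14.
G+C = 33, so %GC = 33/54 × 100 = 61.111%
Salt term: 16.6 × (-0.053) = -0.88
GC term: 0.41 × 61.111 = 25.056; length term: −675/54 = −12.5
Tm = 81.5 + (-0.88) + 25.056 − 12.5 = 93.176 → 93.2°C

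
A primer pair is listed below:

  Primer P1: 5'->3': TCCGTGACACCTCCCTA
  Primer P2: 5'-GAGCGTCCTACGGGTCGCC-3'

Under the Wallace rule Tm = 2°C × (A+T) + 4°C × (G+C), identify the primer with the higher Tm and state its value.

Primer P2, 66°C

Primer P1: A+T=7, G+C=10 → Tm = 2(7)+4(10) = 54°C
Primer P2: A+T=5, G+C=14 → Tm = 2(5)+4(14) = 66°C
54°C vs 66°C → primer P2 is higher.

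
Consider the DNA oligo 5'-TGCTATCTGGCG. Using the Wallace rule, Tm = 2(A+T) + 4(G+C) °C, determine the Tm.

Counting bases: T=4, A=1, C=3, G=4
A+T = 5, G+C = 7
Tm = 2(5) + 4(7) = 10 + 28 = 38°C

38°C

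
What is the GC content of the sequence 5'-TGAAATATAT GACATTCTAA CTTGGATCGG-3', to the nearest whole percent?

G=6, C=4, T=10, A=10
G+C = 6 + 4 = 10 out of 30 bases
%GC = 10/30 × 100 = 33.33% ≈ 33%

33%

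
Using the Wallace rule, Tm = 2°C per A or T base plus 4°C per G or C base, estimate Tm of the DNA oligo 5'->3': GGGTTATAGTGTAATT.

Counting bases: A=4, C=0, T=7, G=5
A+T = 11, G+C = 5
Tm = 2(11) + 4(5) = 22 + 20 = 42°C

42°C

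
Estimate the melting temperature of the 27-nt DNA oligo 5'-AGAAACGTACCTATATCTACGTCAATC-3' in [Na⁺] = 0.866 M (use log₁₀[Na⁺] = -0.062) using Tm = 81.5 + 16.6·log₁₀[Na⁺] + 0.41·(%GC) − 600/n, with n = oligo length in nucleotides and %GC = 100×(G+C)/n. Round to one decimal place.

73.4°C

Length n = 27. G=3, C=7, T=7, A=10
G+C = 10, so %GC = 10/27 × 100 = 37.037%
Salt term: 16.6 × (-0.062) = -1.029
GC term: 0.41 × 37.037 = 15.185; length term: −600/27 = −22.222
Tm = 81.5 + (-1.029) + 15.185 − 22.222 = 73.434 → 73.4°C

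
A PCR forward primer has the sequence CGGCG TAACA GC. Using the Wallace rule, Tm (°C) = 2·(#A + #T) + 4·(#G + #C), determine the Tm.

40°C

Scanning the sequence gives C=4, A=3, G=4, T=1.
AT pairs contribute 4, GC pairs contribute 8.
Tm = 2(4) + 4(8) = 8 + 32 = 40°C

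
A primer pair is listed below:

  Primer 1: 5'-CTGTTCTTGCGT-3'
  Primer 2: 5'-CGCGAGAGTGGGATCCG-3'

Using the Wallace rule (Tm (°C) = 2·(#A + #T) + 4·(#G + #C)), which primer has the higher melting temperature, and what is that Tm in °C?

Primer 2, 58°C

Primer 1: A+T=6, G+C=6 → Tm = 2(6)+4(6) = 36°C
Primer 2: A+T=5, G+C=12 → Tm = 2(5)+4(12) = 58°C
36°C vs 58°C → primer 2 is higher.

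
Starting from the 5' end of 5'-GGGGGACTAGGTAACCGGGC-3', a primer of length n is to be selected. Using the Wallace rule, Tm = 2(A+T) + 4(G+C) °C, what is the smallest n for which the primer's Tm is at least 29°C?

n = 9

First 8 bases: GGGGGACT → Tm = 28°C (< 29°C)
First 9 bases: GGGGGACTA → Tm = 30°C (≥ 29°C)
Each additional base adds 2°C (A/T) or 4°C (G/C), so Tm is non-decreasing in n; n = 9 is the first length to reach 29°C.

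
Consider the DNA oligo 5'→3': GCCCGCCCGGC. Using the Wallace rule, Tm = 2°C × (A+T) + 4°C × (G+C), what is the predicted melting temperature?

Scanning the sequence gives G=4, C=7, A=0, T=0.
A+T = 0, G+C = 11
Tm = 4·11 + 2·0 = 44 + 0 = 44°C

44°C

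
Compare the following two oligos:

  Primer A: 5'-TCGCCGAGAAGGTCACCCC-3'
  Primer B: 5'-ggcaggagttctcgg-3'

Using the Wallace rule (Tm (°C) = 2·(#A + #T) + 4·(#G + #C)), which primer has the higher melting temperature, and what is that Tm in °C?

Primer A: A+T=6, G+C=13 → Tm = 2(6)+4(13) = 64°C
Primer B: A+T=5, G+C=10 → Tm = 2(5)+4(10) = 50°C
64°C vs 50°C → primer A is higher.

Primer A, 64°C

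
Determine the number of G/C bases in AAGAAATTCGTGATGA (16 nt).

5

Counting bases: G=4, T=4, A=7, C=1
G+C = 4 + 1 = 5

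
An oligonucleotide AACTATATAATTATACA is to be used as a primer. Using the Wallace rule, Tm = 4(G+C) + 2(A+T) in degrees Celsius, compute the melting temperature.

C=2, G=0, T=6, A=9
AT pairs contribute 15, GC pairs contribute 2.
Tm = 4·2 + 2·15 = 8 + 30 = 38°C

38°C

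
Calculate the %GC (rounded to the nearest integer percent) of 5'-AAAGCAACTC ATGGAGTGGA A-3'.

Counting bases: T=3, C=3, G=6, A=9
G+C = 6 + 3 = 9 out of 21 bases
%GC = 9/21 × 100 = 42.86% ≈ 43%

43%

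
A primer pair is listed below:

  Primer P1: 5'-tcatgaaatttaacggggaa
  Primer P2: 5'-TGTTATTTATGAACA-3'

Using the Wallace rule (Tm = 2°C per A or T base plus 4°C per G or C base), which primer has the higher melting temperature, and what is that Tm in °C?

Primer P1: A+T=13, G+C=7 → Tm = 2(13)+4(7) = 54°C
Primer P2: A+T=12, G+C=3 → Tm = 2(12)+4(3) = 36°C
54°C vs 36°C → primer P1 is higher.

Primer P1, 54°C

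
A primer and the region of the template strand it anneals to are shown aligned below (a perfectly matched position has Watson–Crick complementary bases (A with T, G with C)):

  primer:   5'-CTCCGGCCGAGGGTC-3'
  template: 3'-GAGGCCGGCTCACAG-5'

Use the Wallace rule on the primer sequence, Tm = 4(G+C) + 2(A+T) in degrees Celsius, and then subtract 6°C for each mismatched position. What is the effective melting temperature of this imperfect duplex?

48°C

Primer base counts: A=1, T=2, G=6, C=6 → A+T=3, G+C=12
Perfect-match Tm = 2(3) + 4(12) = 6 + 48 = 54°C
Mismatches (positions where the bases are not complementary): 1 (at position 12)
Effective Tm = 54 − 1×6 = 54 − 6 = 48°C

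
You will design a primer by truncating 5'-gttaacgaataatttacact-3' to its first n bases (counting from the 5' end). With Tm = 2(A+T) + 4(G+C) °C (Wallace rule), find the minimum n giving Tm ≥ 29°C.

First 11 bases: GTTAACGAATA → Tm = 28°C (< 29°C)
First 12 bases: GTTAACGAATAA → Tm = 30°C (≥ 29°C)
Each additional base adds 2°C (A/T) or 4°C (G/C), so Tm is non-decreasing in n; n = 12 is the first length to reach 29°C.

n = 12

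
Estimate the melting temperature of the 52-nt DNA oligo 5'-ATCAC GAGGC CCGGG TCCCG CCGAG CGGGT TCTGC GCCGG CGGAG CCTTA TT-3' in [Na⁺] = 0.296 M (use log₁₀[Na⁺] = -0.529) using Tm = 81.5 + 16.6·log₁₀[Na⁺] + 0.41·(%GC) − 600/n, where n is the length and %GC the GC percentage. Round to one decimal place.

90.4°C

Length n = 52. C=18, G=19, A=6, T=9
G+C = 37, so %GC = 37/52 × 100 = 71.154%
Salt term: 16.6 × (-0.529) = -8.781
GC term: 0.41 × 71.154 = 29.173; length term: −600/52 = −11.538
Tm = 81.5 + (-8.781) + 29.173 − 11.538 = 90.354 → 90.4°C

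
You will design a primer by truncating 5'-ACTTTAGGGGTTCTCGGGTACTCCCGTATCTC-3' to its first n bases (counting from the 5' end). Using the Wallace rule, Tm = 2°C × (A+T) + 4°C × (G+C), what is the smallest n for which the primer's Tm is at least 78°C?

n = 25

First 24 bases: ACTTTAGGGGTTCTCGGGTACTCC → Tm = 74°C (< 78°C)
First 25 bases: ACTTTAGGGGTTCTCGGGTACTCCC → Tm = 78°C (≥ 78°C)
Since every base adds ≥2°C, Tm only increases with n, so the threshold is first crossed at n = 25.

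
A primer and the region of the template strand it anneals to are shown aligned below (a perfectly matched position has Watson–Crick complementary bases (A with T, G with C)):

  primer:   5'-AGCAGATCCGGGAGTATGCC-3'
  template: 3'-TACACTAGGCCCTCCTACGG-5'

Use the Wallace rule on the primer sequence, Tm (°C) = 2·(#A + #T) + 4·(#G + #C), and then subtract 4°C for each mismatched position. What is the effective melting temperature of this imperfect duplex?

Primer base counts: A=5, T=3, G=7, C=5 → A+T=8, G+C=12
Perfect-match Tm = 2(8) + 4(12) = 16 + 48 = 64°C
Mismatches (positions where the bases are not complementary): 4 (at positions 2, 3, 4, 15)
Effective Tm = 64 − 4×4 = 64 − 16 = 48°C

48°C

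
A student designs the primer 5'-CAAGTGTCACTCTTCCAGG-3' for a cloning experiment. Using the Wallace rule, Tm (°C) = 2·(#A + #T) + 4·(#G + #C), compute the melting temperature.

58°C

Base counts: A=4, C=6, T=5, G=4
So N_AT = 9 and N_GC = 10.
Tm = 2×9 + 4×10 = 58°C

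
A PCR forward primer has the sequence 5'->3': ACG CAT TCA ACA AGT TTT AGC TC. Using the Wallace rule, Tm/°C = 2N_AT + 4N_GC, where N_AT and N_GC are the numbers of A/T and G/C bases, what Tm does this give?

64°C

Scanning the sequence gives A=7, T=7, G=3, C=6.
AT pairs contribute 14, GC pairs contribute 9.
Tm = 2×14 + 4×9 = 64°C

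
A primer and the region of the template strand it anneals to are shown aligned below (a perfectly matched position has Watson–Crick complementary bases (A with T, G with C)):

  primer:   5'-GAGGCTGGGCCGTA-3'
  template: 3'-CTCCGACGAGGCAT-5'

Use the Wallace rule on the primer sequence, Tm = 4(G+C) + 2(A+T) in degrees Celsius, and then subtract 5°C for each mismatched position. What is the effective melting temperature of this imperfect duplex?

38°C

Primer base counts: A=2, T=2, G=7, C=3 → A+T=4, G+C=10
Perfect-match Tm = 2(4) + 4(10) = 8 + 40 = 48°C
Mismatches (positions where the bases are not complementary): 2 (at positions 8, 9)
Effective Tm = 48 − 2×5 = 48 − 10 = 38°C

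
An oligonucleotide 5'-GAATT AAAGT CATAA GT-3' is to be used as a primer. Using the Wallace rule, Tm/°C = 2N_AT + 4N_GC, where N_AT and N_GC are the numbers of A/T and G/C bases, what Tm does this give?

Counting bases: T=5, A=8, G=3, C=1
So N_AT = 13 and N_GC = 4.
Tm = 4·4 + 2·13 = 16 + 26 = 42°C

42°C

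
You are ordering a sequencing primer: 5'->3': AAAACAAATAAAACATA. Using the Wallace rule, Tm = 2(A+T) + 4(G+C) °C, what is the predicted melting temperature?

38°C

Scanning the sequence gives A=13, C=2, G=0, T=2.
AT pairs contribute 15, GC pairs contribute 2.
Tm = 4·2 + 2·15 = 8 + 30 = 38°C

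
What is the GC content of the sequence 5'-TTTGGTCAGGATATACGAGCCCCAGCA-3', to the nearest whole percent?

Counting bases: T=6, C=7, G=7, A=7
G+C = 7 + 7 = 14 out of 27 bases
%GC = 14/27 × 100 = 51.85% ≈ 52%

52%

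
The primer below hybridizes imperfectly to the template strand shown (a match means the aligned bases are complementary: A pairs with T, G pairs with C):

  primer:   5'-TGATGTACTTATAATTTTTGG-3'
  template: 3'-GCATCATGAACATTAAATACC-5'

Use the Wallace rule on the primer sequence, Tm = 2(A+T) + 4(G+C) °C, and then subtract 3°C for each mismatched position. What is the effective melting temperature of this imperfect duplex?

37°C

Primer base counts: A=5, T=11, G=4, C=1 → A+T=16, G+C=5
Perfect-match Tm = 2(16) + 4(5) = 32 + 20 = 52°C
Mismatches (positions where the bases are not complementary): 5 (at positions 1, 3, 4, 11, 18)
Effective Tm = 52 − 5×3 = 52 − 15 = 37°C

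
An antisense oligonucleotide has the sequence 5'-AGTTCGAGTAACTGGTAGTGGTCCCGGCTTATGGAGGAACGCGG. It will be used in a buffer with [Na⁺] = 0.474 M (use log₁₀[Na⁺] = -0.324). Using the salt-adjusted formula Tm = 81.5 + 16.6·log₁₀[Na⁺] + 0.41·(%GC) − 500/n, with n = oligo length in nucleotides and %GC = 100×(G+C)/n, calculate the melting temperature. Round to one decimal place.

88.1°C

Length n = 44. Counting bases: C=8, T=10, G=17, A=9
G+C = 25, so %GC = 25/44 × 100 = 56.818%
Salt term: 16.6 × (-0.324) = -5.378
GC term: 0.41 × 56.818 = 23.295; length term: −500/44 = −11.364
Tm = 81.5 + (-5.378) + 23.295 − 11.364 = 88.053 → 88.1°C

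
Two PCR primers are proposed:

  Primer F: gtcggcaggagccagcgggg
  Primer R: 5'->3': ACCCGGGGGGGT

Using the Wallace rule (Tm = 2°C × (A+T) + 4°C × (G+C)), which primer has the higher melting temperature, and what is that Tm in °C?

Primer F: A+T=4, G+C=16 → Tm = 2(4)+4(16) = 72°C
Primer R: A+T=2, G+C=10 → Tm = 2(2)+4(10) = 44°C
72°C vs 44°C → primer F is higher.

Primer F, 72°C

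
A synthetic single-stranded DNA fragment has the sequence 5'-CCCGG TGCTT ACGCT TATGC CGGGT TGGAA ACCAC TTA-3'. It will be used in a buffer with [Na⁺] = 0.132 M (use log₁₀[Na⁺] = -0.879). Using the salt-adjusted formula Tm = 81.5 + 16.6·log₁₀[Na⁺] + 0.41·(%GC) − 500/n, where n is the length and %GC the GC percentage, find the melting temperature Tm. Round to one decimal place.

Length n = 38. Base counts: C=11, G=10, T=10, A=7
G+C = 21, so %GC = 21/38 × 100 = 55.263%
Salt term: 16.6 × (-0.879) = -14.591
GC term: 0.41 × 55.263 = 22.658; length term: −500/38 = −13.158
Tm = 81.5 + (-14.591) + 22.658 − 13.158 = 76.409 → 76.4°C

76.4°C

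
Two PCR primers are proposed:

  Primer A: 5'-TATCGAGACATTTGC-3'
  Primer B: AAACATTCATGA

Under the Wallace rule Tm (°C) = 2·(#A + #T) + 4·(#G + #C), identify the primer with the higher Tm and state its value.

Primer A, 42°C

Primer A: A+T=9, G+C=6 → Tm = 2(9)+4(6) = 42°C
Primer B: A+T=9, G+C=3 → Tm = 2(9)+4(3) = 30°C
42°C vs 30°C → primer A is higher.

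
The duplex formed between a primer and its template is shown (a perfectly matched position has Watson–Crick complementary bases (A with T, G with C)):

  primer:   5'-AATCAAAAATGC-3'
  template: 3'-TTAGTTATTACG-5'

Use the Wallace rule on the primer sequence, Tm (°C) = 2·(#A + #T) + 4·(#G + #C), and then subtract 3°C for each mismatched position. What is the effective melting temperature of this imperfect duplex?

Primer base counts: A=7, T=2, G=1, C=2 → A+T=9, G+C=3
Perfect-match Tm = 2(9) + 4(3) = 18 + 12 = 30°C
Mismatches (positions where the bases are not complementary): 1 (at position 7)
Effective Tm = 30 − 1×3 = 30 − 3 = 27°C

27°C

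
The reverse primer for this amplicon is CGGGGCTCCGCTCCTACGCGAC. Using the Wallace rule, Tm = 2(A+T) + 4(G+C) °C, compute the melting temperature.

78°C

Counting bases: G=7, A=2, C=10, T=3
A+T = 5, G+C = 17
Tm = 4·17 + 2·5 = 68 + 10 = 78°C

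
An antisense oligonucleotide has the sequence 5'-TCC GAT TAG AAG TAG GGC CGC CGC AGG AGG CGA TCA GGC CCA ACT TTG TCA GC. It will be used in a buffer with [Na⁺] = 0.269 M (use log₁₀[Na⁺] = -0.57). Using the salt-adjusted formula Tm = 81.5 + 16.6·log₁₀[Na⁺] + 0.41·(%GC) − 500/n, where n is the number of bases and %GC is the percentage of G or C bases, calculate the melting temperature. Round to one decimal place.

87.4°C

Length n = 53. Base counts: T=9, C=15, G=17, A=12
G+C = 32, so %GC = 32/53 × 100 = 60.377%
Salt term: 16.6 × (-0.57) = -9.462
GC term: 0.41 × 60.377 = 24.755; length term: −500/53 = −9.434
Tm = 81.5 + (-9.462) + 24.755 − 9.434 = 87.359 → 87.4°C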